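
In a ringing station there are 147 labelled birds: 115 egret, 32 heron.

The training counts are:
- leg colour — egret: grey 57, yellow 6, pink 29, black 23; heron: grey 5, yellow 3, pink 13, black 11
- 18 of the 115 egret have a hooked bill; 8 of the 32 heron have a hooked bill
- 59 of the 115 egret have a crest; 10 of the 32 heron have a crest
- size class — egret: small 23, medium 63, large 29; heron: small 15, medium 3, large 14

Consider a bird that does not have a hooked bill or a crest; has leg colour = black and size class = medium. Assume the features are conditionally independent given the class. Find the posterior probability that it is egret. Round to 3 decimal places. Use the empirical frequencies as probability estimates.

0.907

egret: (115/147) × (23/115) × (97/115) × (56/115) × (63/115) ≈ 0.035206
heron: (32/147) × (11/32) × (24/32) × (22/32) × (3/32) ≈ 0.00361727
P(egret | x) = 0.035206 / 0.03882327 ≈ 0.907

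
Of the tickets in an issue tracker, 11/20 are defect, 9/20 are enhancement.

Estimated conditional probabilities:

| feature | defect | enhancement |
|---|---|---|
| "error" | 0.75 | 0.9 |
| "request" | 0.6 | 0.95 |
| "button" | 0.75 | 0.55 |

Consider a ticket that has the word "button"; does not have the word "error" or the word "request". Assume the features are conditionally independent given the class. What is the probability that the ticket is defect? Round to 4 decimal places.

0.9709

defect: 0.55 × (1−0.75) × (1−0.6) × 0.75 = 0.04125
enhancement: 0.45 × (1−0.9) × (1−0.95) × 0.55 = 0.0012375
P(defect | x) = 0.04125 / 0.0424875 ≈ 0.9709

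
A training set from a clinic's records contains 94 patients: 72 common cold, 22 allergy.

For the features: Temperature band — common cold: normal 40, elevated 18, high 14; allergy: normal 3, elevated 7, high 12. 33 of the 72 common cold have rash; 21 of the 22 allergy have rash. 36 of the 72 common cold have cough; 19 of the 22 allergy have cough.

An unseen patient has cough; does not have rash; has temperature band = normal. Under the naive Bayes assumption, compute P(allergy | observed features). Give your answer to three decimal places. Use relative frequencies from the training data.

common cold: (72/94) × (40/72) × (39/72) × (36/72) ≈ 0.115248
allergy: (22/94) × (3/22) × (1/22) × (19/22) ≈ 0.00125286
P(allergy | x) = 0.00125286 / 0.11650086 ≈ 0.011

0.011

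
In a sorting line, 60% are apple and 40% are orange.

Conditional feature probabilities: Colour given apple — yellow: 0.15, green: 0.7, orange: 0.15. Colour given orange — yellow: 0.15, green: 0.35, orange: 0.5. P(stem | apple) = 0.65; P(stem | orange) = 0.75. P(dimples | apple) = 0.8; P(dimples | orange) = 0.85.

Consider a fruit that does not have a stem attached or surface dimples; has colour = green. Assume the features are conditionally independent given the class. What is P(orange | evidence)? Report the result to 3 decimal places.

apple: 0.6 × 0.7 × (1−0.65) × (1−0.8) = 0.0294
orange: 0.4 × 0.35 × (1−0.75) × (1−0.85) = 0.00525
P(orange | x) = 0.00525 / 0.03465 ≈ 0.152

0.152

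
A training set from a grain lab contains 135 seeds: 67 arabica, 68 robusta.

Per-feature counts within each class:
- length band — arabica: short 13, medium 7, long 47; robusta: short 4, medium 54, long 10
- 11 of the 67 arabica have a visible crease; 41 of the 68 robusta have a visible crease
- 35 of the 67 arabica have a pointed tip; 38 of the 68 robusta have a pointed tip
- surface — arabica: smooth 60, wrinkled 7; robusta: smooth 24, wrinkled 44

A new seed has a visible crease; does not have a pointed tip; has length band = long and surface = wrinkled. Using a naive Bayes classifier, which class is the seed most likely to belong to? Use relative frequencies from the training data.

robusta

arabica: (67/135) × (47/67) × (11/67) × (32/67) × (7/67) ≈ 0.0028522
robusta: (68/135) × (10/68) × (41/68) × (30/68) × (44/68) ≈ 0.0127496
Highest score → robusta.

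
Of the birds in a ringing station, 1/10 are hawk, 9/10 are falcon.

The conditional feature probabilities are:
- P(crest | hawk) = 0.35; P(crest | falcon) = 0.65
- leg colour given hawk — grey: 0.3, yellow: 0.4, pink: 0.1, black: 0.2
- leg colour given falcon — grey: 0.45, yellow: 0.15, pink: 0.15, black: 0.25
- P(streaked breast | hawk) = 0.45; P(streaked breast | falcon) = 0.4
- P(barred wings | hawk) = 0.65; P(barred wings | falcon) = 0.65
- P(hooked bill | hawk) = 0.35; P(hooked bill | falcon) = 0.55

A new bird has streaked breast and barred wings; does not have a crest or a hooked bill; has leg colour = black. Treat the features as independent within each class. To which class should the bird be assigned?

falcon

hawk: 0.1 × (1−0.35) × 0.2 × 0.45 × 0.65 × (1−0.35) = 0.002471625
falcon: 0.9 × (1−0.65) × 0.25 × 0.4 × 0.65 × (1−0.55) = 0.00921375
Highest score → falcon.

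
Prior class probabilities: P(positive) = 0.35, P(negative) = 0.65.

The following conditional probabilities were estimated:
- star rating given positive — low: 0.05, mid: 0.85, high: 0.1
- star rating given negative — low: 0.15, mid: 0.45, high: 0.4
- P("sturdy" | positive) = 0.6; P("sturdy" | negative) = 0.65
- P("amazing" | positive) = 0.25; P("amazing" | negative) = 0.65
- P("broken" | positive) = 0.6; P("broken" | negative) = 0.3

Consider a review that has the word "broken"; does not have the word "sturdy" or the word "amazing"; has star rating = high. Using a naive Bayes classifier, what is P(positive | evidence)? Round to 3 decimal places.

0.397

positive: 0.35 × 0.1 × (1−0.6) × (1−0.25) × 0.6 = 0.0063
negative: 0.65 × 0.4 × (1−0.65) × (1−0.65) × 0.3 = 0.009555
P(positive | x) = 0.0063 / 0.015855 ≈ 0.397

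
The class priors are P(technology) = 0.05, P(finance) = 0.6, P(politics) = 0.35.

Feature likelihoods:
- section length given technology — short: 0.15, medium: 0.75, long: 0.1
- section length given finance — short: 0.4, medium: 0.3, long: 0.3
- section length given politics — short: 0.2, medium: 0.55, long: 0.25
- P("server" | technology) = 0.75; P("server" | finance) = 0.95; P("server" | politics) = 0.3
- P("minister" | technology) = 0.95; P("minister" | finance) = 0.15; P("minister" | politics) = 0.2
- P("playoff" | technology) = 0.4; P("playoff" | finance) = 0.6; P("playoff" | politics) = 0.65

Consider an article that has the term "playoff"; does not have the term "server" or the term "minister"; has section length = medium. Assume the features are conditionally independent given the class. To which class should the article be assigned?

technology: 0.05 × 0.75 × (1−0.75) × (1−0.95) × 0.4 = 0.0001875
finance: 0.6 × 0.3 × (1−0.95) × (1−0.15) × 0.6 = 0.00459
politics: 0.35 × 0.55 × (1−0.3) × (1−0.2) × 0.65 = 0.07007
Highest score → politics.

politics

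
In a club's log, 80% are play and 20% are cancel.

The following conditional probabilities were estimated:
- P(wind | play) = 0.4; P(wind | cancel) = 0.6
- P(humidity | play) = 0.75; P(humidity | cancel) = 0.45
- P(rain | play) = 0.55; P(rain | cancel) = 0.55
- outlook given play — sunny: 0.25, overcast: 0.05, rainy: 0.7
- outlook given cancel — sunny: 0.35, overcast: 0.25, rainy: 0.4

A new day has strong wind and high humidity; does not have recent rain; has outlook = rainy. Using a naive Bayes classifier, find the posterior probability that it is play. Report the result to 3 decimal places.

0.886

play: 0.8 × 0.4 × 0.75 × (1−0.55) × 0.7 = 0.0756
cancel: 0.2 × 0.6 × 0.45 × (1−0.55) × 0.4 = 0.00972
P(play | x) = 0.0756 / 0.08532 ≈ 0.886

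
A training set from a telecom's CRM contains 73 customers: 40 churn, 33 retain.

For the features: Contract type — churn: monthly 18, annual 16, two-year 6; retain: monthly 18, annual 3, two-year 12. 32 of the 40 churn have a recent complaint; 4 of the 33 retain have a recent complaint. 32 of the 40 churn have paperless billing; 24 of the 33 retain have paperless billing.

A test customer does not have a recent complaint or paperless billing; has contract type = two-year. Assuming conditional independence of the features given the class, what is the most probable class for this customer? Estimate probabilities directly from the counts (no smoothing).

churn: (40/73) × (6/40) × (8/40) × (8/40) ≈ 0.00328767
retain: (33/73) × (12/33) × (29/33) × (9/33) ≈ 0.0393977
Highest score → retain.

retain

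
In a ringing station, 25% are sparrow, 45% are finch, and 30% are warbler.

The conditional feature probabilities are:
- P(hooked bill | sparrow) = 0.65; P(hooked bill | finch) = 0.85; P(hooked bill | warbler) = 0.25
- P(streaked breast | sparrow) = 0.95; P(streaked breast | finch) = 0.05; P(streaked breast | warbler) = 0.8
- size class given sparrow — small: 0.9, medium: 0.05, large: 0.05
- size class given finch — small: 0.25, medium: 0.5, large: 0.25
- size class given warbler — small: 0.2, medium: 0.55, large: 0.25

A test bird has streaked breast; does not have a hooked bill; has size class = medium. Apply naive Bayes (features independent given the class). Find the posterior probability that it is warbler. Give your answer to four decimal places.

0.9443

sparrow: 0.25 × (1−0.65) × 0.95 × 0.05 = 0.00415625
finch: 0.45 × (1−0.85) × 0.05 × 0.5 = 0.0016875
warbler: 0.3 × (1−0.25) × 0.8 × 0.55 = 0.099
P(warbler | x) = 0.099 / 0.10484375 ≈ 0.9443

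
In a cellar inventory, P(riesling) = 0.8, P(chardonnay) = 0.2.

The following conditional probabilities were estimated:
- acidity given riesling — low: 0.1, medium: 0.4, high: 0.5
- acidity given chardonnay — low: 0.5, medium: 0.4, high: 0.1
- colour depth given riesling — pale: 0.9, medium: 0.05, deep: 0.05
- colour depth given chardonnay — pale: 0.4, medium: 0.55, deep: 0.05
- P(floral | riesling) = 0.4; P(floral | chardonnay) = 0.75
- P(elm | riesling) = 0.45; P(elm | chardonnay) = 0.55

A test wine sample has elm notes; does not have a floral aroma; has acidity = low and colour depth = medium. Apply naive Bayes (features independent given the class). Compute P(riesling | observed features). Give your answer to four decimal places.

riesling: 0.8 × 0.1 × 0.05 × (1−0.4) × 0.45 = 0.00108
chardonnay: 0.2 × 0.5 × 0.55 × (1−0.75) × 0.55 = 0.0075625
P(riesling | x) = 0.00108 / 0.0086425 ≈ 0.1250

0.1250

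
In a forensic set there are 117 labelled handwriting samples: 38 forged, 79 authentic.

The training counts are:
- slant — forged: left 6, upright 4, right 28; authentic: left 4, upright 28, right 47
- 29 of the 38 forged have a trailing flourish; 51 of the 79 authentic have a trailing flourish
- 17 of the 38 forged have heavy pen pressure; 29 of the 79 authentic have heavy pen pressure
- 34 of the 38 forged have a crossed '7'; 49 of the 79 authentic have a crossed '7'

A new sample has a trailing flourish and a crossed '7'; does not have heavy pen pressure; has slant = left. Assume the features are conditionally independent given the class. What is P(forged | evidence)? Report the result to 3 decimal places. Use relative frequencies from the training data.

forged: (38/117) × (6/38) × (29/38) × (21/38) × (34/38) ≈ 0.0193513
authentic: (79/117) × (4/79) × (51/79) × (50/79) × (49/79) ≈ 0.00866421
P(forged | x) = 0.0193513 / 0.02801551 ≈ 0.691

0.691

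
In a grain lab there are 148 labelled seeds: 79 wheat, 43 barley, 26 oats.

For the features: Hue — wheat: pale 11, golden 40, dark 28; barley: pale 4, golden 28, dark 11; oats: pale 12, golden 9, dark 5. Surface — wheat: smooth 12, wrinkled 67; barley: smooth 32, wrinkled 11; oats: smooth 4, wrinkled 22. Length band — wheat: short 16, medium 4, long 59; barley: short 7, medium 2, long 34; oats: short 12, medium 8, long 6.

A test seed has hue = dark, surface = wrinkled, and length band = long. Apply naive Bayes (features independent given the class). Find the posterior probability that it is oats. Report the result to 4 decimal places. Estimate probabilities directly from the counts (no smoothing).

0.0466

wheat: (79/148) × (28/79) × (67/79) × (59/79) ≈ 0.119831
barley: (43/148) × (11/43) × (11/43) × (34/43) ≈ 0.0150337
oats: (26/148) × (5/26) × (22/26) × (6/26) ≈ 0.00659683
P(oats | x) = 0.00659683 / 0.14146153 ≈ 0.0466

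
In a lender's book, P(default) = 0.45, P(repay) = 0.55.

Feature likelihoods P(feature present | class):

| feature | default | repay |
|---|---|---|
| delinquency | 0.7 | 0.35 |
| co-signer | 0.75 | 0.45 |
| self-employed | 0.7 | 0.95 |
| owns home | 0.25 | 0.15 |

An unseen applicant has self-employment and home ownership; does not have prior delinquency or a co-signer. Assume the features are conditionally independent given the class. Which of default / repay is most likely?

default: 0.45 × (1−0.7) × (1−0.75) × 0.7 × 0.25 = 0.00590625
repay: 0.55 × (1−0.35) × (1−0.45) × 0.95 × 0.15 = 0.0280190625
Highest score → repay.

repay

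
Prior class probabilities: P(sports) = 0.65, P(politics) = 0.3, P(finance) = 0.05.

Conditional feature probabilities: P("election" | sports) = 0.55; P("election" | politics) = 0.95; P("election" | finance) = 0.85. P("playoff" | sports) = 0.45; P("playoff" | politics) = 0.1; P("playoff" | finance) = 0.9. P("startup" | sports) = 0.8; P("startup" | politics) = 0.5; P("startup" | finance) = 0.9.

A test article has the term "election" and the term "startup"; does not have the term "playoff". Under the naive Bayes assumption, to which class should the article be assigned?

sports: 0.65 × 0.55 × (1−0.45) × 0.8 = 0.1573
politics: 0.3 × 0.95 × (1−0.1) × 0.5 = 0.12825
finance: 0.05 × 0.85 × (1−0.9) × 0.9 = 0.003825
Highest score → sports.

sports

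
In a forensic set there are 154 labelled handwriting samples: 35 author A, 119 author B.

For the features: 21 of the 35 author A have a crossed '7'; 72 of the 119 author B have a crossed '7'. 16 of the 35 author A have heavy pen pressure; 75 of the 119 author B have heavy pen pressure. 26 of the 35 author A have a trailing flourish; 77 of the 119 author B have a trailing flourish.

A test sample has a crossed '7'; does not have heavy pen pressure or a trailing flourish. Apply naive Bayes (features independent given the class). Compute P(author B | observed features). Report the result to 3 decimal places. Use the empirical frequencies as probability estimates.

0.762

author A: (35/154) × (21/35) × (19/35) × (9/35) ≈ 0.0190353
author B: (119/154) × (72/119) × (44/119) × (42/119) ≈ 0.0610126
P(author B | x) = 0.0610126 / 0.0800479 ≈ 0.762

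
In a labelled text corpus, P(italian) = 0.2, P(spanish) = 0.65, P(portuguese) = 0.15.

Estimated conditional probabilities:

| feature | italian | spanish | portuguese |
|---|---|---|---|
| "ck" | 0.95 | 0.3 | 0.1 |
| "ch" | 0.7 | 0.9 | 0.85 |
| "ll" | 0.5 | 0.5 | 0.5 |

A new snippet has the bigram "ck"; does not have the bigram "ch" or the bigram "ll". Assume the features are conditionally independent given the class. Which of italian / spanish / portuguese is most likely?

italian

italian: 0.2 × 0.95 × (1−0.7) × (1−0.5) = 0.0285
spanish: 0.65 × 0.3 × (1−0.9) × (1−0.5) = 0.00975
portuguese: 0.15 × 0.1 × (1−0.85) × (1−0.5) = 0.001125
Highest score → italian.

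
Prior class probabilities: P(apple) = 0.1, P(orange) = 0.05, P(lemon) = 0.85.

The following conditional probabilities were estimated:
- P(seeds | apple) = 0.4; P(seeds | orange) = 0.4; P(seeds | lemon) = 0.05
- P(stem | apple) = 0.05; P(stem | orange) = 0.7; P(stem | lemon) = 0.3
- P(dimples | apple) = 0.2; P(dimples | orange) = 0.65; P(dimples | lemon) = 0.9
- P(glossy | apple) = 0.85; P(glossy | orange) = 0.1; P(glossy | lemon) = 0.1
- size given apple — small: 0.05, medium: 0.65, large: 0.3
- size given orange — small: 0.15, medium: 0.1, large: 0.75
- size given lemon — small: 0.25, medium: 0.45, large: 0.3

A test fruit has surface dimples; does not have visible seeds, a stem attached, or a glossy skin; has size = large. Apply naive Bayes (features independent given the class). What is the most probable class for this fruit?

apple: 0.1 × (1−0.4) × (1−0.05) × 0.2 × (1−0.85) × 0.3 = 0.000513
orange: 0.05 × (1−0.4) × (1−0.7) × 0.65 × (1−0.1) × 0.75 = 0.00394875
lemon: 0.85 × (1−0.05) × (1−0.3) × 0.9 × (1−0.1) × 0.3 = 0.13735575
Highest score → lemon.

lemon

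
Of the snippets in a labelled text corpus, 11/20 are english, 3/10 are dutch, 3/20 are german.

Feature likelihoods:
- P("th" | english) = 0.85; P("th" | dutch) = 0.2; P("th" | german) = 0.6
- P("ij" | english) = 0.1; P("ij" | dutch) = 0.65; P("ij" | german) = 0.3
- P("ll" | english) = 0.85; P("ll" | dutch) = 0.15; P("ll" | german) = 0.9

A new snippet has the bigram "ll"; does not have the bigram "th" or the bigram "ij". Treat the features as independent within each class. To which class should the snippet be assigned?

english

english: 0.55 × (1−0.85) × (1−0.1) × 0.85 = 0.0631125
dutch: 0.3 × (1−0.2) × (1−0.65) × 0.15 = 0.0126
german: 0.15 × (1−0.6) × (1−0.3) × 0.9 = 0.0378
Highest score → english.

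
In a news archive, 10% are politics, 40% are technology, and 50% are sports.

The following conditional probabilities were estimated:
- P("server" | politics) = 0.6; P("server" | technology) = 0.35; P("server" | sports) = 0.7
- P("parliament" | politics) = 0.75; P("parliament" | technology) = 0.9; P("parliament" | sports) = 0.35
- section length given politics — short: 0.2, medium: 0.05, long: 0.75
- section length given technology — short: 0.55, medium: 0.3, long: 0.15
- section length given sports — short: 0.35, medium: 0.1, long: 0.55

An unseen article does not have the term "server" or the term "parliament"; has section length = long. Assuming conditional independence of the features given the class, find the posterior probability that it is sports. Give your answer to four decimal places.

0.8247

politics: 0.1 × (1−0.6) × (1−0.75) × 0.75 = 0.0075
technology: 0.4 × (1−0.35) × (1−0.9) × 0.15 = 0.0039
sports: 0.5 × (1−0.7) × (1−0.35) × 0.55 = 0.053625
P(sports | x) = 0.053625 / 0.065025 ≈ 0.8247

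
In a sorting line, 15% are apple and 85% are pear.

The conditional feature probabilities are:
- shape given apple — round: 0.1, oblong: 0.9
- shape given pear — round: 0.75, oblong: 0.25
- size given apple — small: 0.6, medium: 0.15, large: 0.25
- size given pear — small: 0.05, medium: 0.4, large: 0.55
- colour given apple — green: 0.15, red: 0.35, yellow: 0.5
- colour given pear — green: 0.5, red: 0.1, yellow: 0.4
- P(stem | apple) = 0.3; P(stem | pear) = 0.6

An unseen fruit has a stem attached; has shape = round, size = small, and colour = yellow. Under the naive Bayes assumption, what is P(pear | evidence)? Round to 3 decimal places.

0.850

apple: 0.15 × 0.1 × 0.6 × 0.5 × 0.3 = 0.00135
pear: 0.85 × 0.75 × 0.05 × 0.4 × 0.6 = 0.00765
P(pear | x) = 0.00765 / 0.009 ≈ 0.850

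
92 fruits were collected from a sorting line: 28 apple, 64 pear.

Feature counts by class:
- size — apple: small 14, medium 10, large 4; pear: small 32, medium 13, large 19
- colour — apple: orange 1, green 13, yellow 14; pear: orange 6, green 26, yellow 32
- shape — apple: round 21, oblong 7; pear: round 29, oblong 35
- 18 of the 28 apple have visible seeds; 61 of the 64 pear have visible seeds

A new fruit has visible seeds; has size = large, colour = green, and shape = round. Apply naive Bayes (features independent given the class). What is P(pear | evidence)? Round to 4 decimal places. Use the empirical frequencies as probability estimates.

0.7883

apple: (28/92) × (4/28) × (13/28) × (21/28) × (18/28) ≈ 0.0097327
pear: (64/92) × (19/64) × (26/64) × (29/64) × (61/64) ≈ 0.0362349
P(pear | x) = 0.0362349 / 0.0459676 ≈ 0.7883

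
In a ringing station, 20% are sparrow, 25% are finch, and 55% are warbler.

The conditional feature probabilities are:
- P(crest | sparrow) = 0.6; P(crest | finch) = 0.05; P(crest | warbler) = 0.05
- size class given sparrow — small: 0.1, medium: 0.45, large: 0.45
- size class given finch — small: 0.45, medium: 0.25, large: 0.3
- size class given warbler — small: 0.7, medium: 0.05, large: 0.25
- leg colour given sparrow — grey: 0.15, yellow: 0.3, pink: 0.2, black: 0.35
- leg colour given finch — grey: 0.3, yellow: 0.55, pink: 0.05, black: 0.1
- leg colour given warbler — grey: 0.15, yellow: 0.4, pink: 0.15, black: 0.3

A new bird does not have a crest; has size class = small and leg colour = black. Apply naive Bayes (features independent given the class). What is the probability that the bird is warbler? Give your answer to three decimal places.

0.891

sparrow: 0.2 × (1−0.6) × 0.1 × 0.35 = 0.0028
finch: 0.25 × (1−0.05) × 0.45 × 0.1 = 0.0106875
warbler: 0.55 × (1−0.05) × 0.7 × 0.3 = 0.109725
P(warbler | x) = 0.109725 / 0.1232125 ≈ 0.891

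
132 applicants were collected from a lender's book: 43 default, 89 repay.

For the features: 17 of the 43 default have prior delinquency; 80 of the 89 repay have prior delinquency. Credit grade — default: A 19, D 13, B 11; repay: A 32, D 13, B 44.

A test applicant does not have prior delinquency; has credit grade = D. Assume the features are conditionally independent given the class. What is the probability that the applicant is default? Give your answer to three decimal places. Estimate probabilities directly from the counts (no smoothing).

default: (43/132) × (26/43) × (13/43) ≈ 0.059549
repay: (89/132) × (9/89) × (13/89) ≈ 0.00995914
P(default | x) = 0.059549 / 0.06950814 ≈ 0.857

0.857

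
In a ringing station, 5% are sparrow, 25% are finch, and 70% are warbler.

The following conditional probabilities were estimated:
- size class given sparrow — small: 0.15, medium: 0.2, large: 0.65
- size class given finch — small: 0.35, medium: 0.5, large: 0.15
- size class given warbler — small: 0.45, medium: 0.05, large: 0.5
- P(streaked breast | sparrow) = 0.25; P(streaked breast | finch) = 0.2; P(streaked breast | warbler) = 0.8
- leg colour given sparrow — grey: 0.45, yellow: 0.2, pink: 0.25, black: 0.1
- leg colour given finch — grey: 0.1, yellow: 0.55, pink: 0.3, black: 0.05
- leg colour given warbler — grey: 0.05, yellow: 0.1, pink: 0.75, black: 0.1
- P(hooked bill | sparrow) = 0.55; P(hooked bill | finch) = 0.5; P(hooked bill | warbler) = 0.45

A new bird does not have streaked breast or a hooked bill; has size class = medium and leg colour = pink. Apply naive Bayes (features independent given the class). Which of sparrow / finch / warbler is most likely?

finch

sparrow: 0.05 × 0.2 × (1−0.25) × 0.25 × (1−0.55) = 0.00084375
finch: 0.25 × 0.5 × (1−0.2) × 0.3 × (1−0.5) = 0.015
warbler: 0.7 × 0.05 × (1−0.8) × 0.75 × (1−0.45) = 0.0028875
Highest score → finch.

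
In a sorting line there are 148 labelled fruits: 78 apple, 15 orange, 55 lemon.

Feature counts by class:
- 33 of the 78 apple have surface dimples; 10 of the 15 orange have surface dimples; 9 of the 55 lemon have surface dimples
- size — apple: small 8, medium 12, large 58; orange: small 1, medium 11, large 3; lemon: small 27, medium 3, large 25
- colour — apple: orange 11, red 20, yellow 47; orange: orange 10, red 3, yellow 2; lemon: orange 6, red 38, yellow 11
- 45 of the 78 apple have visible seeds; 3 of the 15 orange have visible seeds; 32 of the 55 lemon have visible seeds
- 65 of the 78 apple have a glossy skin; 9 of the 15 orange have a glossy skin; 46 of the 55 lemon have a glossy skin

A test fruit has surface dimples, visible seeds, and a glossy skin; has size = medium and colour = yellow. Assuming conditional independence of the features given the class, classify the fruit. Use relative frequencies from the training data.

apple: (78/148) × (33/78) × (12/78) × (47/78) × (45/78) × (65/78) ≈ 0.00993754
orange: (15/148) × (10/15) × (11/15) × (2/15) × (3/15) × (9/15) ≈ 0.000792793
lemon: (55/148) × (9/55) × (3/55) × (11/55) × (32/55) × (46/55) ≈ 0.000322814
Highest score → apple.

apple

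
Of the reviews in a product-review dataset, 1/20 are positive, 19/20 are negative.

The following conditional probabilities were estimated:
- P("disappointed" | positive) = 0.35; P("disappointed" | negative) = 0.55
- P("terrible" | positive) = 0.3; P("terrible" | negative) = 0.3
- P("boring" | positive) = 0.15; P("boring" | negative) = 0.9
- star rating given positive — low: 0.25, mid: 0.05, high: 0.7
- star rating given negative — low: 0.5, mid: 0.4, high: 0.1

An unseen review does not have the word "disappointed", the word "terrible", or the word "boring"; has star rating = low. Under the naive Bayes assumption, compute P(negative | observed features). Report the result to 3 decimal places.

positive: 0.05 × (1−0.35) × (1−0.3) × (1−0.15) × 0.25 = 0.004834375
negative: 0.95 × (1−0.55) × (1−0.3) × (1−0.9) × 0.5 = 0.0149625
P(negative | x) = 0.0149625 / 0.019796875 ≈ 0.756

0.756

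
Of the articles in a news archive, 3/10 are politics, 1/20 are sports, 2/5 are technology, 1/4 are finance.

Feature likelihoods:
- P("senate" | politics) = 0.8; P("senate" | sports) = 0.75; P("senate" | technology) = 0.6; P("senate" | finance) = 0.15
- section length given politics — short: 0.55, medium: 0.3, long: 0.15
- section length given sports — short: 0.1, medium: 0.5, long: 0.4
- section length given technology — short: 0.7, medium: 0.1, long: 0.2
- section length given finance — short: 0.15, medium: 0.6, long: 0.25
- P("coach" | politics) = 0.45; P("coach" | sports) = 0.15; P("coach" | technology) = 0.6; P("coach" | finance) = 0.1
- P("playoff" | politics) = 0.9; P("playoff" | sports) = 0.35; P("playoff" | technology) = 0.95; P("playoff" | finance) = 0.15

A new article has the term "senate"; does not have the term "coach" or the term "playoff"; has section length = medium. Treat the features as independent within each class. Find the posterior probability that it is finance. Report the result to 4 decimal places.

politics: 0.3 × 0.8 × 0.3 × (1−0.45) × (1−0.9) = 0.00396
sports: 0.05 × 0.75 × 0.5 × (1−0.15) × (1−0.35) = 0.010359375
technology: 0.4 × 0.6 × 0.1 × (1−0.6) × (1−0.95) = 0.00048
finance: 0.25 × 0.15 × 0.6 × (1−0.1) × (1−0.15) = 0.0172125
P(finance | x) = 0.0172125 / 0.032011875 ≈ 0.5377

0.5377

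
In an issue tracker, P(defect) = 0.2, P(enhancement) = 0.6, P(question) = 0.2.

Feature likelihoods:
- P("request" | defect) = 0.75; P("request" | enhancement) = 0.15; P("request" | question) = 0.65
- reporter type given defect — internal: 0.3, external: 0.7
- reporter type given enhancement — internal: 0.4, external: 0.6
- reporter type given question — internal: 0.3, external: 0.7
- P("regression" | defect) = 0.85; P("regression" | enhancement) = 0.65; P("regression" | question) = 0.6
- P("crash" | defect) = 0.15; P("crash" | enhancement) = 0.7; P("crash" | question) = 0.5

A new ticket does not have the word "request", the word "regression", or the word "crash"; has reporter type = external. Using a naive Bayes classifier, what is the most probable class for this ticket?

enhancement

defect: 0.2 × (1−0.75) × 0.7 × (1−0.85) × (1−0.15) = 0.0044625
enhancement: 0.6 × (1−0.15) × 0.6 × (1−0.65) × (1−0.7) = 0.03213
question: 0.2 × (1−0.65) × 0.7 × (1−0.6) × (1−0.5) = 0.0098
Highest score → enhancement.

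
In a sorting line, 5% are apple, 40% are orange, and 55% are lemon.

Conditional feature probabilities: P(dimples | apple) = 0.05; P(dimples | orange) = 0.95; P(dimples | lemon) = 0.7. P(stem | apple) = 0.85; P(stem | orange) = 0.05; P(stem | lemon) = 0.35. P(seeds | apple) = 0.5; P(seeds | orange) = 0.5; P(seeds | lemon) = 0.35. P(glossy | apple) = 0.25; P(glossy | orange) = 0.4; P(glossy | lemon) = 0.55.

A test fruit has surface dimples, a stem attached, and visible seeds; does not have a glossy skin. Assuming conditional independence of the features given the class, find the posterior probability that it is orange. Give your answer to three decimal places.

0.206

apple: 0.05 × 0.05 × 0.85 × 0.5 × (1−0.25) = 0.000796875
orange: 0.4 × 0.95 × 0.05 × 0.5 × (1−0.4) = 0.0057
lemon: 0.55 × 0.7 × 0.35 × 0.35 × (1−0.55) = 0.021223125
P(orange | x) = 0.0057 / 0.02772 ≈ 0.206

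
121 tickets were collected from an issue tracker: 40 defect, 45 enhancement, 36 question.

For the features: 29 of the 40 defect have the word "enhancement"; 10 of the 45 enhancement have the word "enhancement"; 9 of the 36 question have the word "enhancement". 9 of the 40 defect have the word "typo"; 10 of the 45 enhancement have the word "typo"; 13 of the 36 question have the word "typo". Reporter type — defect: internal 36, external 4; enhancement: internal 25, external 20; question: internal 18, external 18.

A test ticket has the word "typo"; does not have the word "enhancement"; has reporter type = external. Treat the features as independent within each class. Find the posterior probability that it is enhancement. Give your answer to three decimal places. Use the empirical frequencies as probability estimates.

defect: (40/121) × (11/40) × (9/40) × (4/40) ≈ 0.00204545
enhancement: (45/121) × (35/45) × (10/45) × (20/45) ≈ 0.0285685
question: (36/121) × (27/36) × (13/36) × (18/36) ≈ 0.0402893
P(enhancement | x) = 0.0285685 / 0.07090325 ≈ 0.403

0.403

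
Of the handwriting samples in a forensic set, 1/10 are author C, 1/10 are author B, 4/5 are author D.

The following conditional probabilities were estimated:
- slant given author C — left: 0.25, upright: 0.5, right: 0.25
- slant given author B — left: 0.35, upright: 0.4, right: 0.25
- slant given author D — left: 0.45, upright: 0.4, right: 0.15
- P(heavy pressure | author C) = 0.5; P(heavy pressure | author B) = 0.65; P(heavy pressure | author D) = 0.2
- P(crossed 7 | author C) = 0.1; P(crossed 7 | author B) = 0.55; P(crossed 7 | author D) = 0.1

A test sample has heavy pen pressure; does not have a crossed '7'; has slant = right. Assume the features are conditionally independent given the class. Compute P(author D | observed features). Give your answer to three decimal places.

author C: 0.1 × 0.25 × 0.5 × (1−0.1) = 0.01125
author B: 0.1 × 0.25 × 0.65 × (1−0.55) = 0.0073125
author D: 0.8 × 0.15 × 0.2 × (1−0.1) = 0.0216
P(author D | x) = 0.0216 / 0.0401625 ≈ 0.538

0.538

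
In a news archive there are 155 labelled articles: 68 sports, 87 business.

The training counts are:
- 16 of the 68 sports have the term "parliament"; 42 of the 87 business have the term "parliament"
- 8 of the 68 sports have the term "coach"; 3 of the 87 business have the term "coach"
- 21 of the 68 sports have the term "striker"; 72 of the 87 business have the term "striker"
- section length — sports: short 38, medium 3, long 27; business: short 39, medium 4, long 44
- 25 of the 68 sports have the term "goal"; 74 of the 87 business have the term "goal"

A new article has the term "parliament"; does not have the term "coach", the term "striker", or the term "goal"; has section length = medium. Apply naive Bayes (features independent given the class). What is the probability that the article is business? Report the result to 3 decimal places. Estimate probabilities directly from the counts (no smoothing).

0.150

sports: (68/155) × (16/68) × (60/68) × (47/68) × (3/68) × (43/68) ≈ 0.00175627
business: (87/155) × (42/87) × (84/87) × (15/87) × (4/87) × (13/87) ≈ 0.000309895
P(business | x) = 0.000309895 / 0.002066165 ≈ 0.150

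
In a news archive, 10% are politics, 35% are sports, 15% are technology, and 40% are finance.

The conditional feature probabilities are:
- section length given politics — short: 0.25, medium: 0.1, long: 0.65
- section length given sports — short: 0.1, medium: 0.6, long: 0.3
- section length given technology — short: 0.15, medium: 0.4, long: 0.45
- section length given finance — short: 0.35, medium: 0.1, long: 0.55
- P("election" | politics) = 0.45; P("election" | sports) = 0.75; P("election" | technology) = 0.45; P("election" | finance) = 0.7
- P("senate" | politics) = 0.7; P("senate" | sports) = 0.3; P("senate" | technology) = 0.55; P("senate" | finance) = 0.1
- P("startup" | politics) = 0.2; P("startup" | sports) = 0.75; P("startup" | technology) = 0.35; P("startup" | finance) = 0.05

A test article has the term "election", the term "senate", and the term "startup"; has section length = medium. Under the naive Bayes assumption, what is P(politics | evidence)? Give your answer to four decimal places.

0.0152

politics: 0.1 × 0.1 × 0.45 × 0.7 × 0.2 = 0.00063
sports: 0.35 × 0.6 × 0.75 × 0.3 × 0.75 = 0.0354375
technology: 0.15 × 0.4 × 0.45 × 0.55 × 0.35 = 0.0051975
finance: 0.4 × 0.1 × 0.7 × 0.1 × 0.05 = 0.00014
P(politics | x) = 0.00063 / 0.041405 ≈ 0.0152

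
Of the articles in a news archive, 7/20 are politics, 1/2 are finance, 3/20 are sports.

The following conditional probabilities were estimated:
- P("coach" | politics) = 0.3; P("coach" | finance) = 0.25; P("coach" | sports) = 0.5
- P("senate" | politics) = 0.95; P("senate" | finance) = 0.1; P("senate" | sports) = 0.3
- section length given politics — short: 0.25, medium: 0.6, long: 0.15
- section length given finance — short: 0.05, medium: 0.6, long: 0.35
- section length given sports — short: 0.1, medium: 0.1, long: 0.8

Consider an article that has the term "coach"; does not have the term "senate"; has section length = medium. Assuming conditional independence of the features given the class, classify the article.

politics: 0.35 × 0.3 × (1−0.95) × 0.6 = 0.00315
finance: 0.5 × 0.25 × (1−0.1) × 0.6 = 0.0675
sports: 0.15 × 0.5 × (1−0.3) × 0.1 = 0.00525
Highest score → finance.

finance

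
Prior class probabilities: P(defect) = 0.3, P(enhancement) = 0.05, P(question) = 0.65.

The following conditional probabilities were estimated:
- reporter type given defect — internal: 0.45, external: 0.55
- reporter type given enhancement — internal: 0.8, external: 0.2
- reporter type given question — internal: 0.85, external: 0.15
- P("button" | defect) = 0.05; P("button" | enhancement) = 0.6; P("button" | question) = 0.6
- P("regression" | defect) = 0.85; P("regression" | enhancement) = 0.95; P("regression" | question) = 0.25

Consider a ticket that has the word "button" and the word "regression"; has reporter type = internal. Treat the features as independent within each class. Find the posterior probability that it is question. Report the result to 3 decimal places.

0.744

defect: 0.3 × 0.45 × 0.05 × 0.85 = 0.0057375
enhancement: 0.05 × 0.8 × 0.6 × 0.95 = 0.0228
question: 0.65 × 0.85 × 0.6 × 0.25 = 0.082875
P(question | x) = 0.082875 / 0.1114125 ≈ 0.744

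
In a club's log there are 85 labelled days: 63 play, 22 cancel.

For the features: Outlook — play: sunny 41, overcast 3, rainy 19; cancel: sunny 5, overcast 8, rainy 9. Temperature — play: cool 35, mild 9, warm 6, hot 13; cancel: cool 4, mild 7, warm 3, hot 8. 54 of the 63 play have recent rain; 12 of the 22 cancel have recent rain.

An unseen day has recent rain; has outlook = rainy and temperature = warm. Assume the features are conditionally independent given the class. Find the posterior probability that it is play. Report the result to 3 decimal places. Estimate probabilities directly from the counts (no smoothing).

play: (63/85) × (19/63) × (6/63) × (54/63) ≈ 0.0182473
cancel: (22/85) × (9/22) × (3/22) × (12/22) ≈ 0.00787555
P(play | x) = 0.0182473 / 0.02612285 ≈ 0.699

0.699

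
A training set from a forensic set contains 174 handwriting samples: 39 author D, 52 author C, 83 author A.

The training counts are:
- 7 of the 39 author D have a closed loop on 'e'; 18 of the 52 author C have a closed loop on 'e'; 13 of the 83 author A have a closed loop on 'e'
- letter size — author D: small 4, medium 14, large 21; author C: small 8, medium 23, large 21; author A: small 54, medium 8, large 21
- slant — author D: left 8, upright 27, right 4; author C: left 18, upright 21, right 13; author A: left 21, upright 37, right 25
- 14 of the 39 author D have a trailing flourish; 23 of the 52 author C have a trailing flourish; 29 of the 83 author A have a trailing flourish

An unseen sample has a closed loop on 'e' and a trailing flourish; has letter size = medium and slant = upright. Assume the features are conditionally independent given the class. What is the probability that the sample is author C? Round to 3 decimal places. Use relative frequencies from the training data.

author D: (39/174) × (7/39) × (14/39) × (27/39) × (14/39) ≈ 0.00358901
author C: (52/174) × (18/52) × (23/52) × (21/52) × (23/52) ≈ 0.00817313
author A: (83/174) × (13/83) × (8/83) × (37/83) × (29/83) ≈ 0.00112163
P(author C | x) = 0.00817313 / 0.01288377 ≈ 0.634

0.634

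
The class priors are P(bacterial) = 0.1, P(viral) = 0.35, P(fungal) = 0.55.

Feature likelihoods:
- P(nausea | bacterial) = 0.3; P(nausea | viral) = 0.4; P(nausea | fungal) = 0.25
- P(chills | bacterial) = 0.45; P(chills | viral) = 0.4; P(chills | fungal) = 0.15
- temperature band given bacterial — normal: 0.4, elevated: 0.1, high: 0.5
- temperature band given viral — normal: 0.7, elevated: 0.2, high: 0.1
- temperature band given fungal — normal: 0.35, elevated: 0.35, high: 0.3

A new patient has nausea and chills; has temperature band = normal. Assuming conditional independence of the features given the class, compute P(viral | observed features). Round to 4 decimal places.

bacterial: 0.1 × 0.3 × 0.45 × 0.4 = 0.0054
viral: 0.35 × 0.4 × 0.4 × 0.7 = 0.0392
fungal: 0.55 × 0.25 × 0.15 × 0.35 = 0.00721875
P(viral | x) = 0.0392 / 0.05181875 ≈ 0.7565

0.7565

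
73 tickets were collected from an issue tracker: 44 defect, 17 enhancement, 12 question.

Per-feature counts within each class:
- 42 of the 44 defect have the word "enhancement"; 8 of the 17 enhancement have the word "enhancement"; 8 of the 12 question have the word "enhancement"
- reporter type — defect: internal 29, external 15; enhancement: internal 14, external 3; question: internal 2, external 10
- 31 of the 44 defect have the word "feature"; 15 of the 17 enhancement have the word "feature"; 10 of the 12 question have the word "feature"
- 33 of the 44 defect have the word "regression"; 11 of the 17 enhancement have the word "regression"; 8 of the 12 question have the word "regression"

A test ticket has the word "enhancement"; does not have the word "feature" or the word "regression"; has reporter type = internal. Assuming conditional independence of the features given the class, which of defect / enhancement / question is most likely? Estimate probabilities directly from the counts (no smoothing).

defect: (44/73) × (42/44) × (29/44) × (13/44) × (11/44) ≈ 0.0280093
enhancement: (17/73) × (8/17) × (14/17) × (2/17) × (6/17) ≈ 0.0037474
question: (12/73) × (8/12) × (2/12) × (2/12) × (4/12) ≈ 0.00101471
Highest score → defect.

defect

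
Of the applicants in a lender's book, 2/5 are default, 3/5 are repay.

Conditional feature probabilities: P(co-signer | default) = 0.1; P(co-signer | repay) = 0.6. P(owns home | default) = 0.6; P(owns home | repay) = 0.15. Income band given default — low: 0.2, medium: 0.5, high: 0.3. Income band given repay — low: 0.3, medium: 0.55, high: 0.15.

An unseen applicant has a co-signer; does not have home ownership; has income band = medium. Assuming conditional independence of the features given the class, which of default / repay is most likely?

repay

default: 0.4 × 0.1 × (1−0.6) × 0.5 = 0.008
repay: 0.6 × 0.6 × (1−0.15) × 0.55 = 0.1683
Highest score → repay.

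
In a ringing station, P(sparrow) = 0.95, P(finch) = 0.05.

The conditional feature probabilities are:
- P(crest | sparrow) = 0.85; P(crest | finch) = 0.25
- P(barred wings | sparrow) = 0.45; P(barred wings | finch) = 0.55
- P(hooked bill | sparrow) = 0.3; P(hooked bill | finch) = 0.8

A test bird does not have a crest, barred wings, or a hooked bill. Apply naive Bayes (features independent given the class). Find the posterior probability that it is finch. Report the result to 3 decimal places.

0.058

sparrow: 0.95 × (1−0.85) × (1−0.45) × (1−0.3) = 0.0548625
finch: 0.05 × (1−0.25) × (1−0.55) × (1−0.8) = 0.003375
P(finch | x) = 0.003375 / 0.0582375 ≈ 0.058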